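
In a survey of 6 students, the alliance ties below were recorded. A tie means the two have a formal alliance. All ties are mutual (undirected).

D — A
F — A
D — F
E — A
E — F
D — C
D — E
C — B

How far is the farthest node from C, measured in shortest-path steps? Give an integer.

Distances from C: A:2, B:1, D:1, E:2, F:2.
The largest is 2 (to A, E, and F), so the eccentricity of C is 2.

2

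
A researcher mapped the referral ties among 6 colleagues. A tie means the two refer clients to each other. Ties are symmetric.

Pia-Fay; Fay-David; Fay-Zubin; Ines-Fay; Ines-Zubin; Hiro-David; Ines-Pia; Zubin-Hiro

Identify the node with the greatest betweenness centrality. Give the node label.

Fay

Unnormalized betweenness of each node: David:5/6, Fay:11/3, Hiro:1/2, Ines:5/6, Pia:0, Zubin:13/6.
Fay has the largest value, 11/3, making it the main broker — the node through which the most shortest paths run.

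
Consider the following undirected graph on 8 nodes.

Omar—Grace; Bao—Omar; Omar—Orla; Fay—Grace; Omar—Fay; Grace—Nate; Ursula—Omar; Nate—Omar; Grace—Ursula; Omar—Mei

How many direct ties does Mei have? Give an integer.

Mei is directly tied to Omar. That is 1 neighbor, so the degree of Mei is 1.

1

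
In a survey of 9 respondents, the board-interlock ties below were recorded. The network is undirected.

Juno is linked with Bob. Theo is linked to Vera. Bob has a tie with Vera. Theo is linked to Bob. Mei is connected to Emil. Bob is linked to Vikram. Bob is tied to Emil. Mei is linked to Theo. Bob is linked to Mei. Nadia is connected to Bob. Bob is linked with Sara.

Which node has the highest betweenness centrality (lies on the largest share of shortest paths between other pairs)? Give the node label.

Unnormalized betweenness of each node: Bob:24, Emil:0, Juno:0, Mei:1/2, Nadia:0, Sara:0, Theo:1/2, Vera:0, Vikram:0.
Bob has the largest value, 24, making it the main broker — the node through which the most shortest paths run.

Bob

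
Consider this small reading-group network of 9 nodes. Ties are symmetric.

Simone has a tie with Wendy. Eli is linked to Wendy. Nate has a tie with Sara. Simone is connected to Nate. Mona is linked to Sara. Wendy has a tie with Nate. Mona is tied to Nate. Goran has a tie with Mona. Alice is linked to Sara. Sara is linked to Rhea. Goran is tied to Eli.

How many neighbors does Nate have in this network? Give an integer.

4

Nate is directly tied to Mona, Sara, Simone, and Wendy. That is 4 neighbors, so the degree of Nate is 4.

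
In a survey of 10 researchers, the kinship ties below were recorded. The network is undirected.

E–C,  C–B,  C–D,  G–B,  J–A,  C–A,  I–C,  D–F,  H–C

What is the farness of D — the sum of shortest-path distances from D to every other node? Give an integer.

Distances from D: A:2, B:2, C:1, E:2, F:1, G:3, H:2, I:2, J:3.
Sum = 2 + 2 + 1 + 2 + 1 + 3 + 2 + 2 + 3 = 18.

18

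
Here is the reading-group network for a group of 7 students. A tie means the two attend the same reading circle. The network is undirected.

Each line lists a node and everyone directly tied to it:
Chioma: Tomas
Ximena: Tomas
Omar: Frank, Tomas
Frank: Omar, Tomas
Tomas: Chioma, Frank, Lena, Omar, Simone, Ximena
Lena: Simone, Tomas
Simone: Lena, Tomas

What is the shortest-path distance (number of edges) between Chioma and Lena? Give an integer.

One shortest route is Chioma – Tomas – Lena, which uses 2 edges, and Chioma and Lena are not directly tied, so nothing shorter exists. So d(Chioma,Lena) = 2.

2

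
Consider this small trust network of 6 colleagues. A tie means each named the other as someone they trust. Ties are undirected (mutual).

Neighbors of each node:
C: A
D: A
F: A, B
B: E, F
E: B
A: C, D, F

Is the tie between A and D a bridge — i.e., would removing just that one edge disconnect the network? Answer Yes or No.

Without the A–D edge there is no alternate route between A and D, so the network disconnects. It is a bridge.

Yes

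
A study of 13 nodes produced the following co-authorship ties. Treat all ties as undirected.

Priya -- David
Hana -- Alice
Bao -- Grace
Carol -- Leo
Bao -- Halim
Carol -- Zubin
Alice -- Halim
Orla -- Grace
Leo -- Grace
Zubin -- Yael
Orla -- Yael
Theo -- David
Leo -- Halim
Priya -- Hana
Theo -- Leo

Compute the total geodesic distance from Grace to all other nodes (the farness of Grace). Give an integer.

28

Distances from Grace: Alice:3, Bao:1, Carol:2, David:3, Halim:2, Hana:4, Leo:1, Orla:1, Priya:4, Theo:2, Yael:2, Zubin:3.
Sum = 3 + 1 + 2 + 3 + 2 + 4 + 1 + 1 + 4 + 2 + 2 + 3 = 28.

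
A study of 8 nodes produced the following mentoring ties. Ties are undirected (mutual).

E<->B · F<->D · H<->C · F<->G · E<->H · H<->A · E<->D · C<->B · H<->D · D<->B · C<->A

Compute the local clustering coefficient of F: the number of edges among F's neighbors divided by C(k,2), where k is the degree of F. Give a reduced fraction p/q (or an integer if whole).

F's neighbors: D and G (k = 2).
Possible neighbor pairs: C(2,2) = 1. Edges among them: none → e = 0.
Clustering(F) = 0/1.

0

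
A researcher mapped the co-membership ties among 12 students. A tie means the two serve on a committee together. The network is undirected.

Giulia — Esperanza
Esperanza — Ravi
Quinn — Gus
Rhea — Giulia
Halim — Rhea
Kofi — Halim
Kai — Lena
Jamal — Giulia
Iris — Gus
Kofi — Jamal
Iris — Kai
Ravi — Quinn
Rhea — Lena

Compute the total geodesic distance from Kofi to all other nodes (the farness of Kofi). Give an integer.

Distances from Kofi: Esperanza:3, Giulia:2, Gus:6, Halim:1, Iris:5, Jamal:1, Kai:4, Lena:3, Quinn:5, Ravi:4, Rhea:2.
Sum = 3 + 2 + 6 + 1 + 5 + 1 + 4 + 3 + 5 + 4 + 2 = 36.

36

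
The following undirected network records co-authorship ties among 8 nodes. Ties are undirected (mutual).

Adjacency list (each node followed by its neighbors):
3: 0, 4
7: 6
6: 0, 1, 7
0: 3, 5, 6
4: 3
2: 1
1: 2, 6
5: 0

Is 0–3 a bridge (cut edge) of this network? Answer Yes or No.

Yes

Without the 0–3 edge there is no alternate route between 0 and 3, so the network disconnects. It is a bridge.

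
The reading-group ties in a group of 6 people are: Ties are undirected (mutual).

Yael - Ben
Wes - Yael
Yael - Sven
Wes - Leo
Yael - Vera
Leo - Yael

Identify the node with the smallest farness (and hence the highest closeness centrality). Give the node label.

Farness (sum of distances to all others) for each node — Ben:9, Leo:8, Sven:9, Vera:9, Wes:8, Yael:5.
The smallest farness is 5, for Yael, so Yael has the highest closeness.

Yael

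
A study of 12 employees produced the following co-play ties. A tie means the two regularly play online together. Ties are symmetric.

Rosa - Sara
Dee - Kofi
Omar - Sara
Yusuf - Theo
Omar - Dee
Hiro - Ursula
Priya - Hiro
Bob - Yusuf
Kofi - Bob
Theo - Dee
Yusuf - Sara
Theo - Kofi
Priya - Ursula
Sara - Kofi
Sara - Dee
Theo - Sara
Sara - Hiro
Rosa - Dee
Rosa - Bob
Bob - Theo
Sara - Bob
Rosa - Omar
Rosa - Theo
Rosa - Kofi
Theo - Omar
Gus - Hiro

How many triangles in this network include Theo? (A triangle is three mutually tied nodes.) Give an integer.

Theo's neighbors: Bob, Dee, Kofi, Omar, Rosa, Sara, and Yusuf.
Neighbor pairs that are themselves tied: Theo–Bob–Kofi; Theo–Bob–Rosa; Theo–Bob–Sara; Theo–Bob–Yusuf; Theo–Dee–Kofi; Theo–Dee–Omar; Theo–Dee–Rosa; Theo–Dee–Sara; Theo–Kofi–Rosa; Theo–Kofi–Sara; Theo–Omar–Rosa; Theo–Omar–Sara; Theo–Rosa–Sara; Theo–Sara–Yusuf. Each forms one triangle with Theo, for 14 in total.

14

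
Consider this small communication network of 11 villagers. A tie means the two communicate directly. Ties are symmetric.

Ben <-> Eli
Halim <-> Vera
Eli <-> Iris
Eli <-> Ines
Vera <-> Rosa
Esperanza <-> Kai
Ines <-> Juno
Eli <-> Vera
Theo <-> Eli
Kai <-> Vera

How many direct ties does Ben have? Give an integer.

1

Ben is directly tied to Eli. That is 1 neighbor, so the degree of Ben is 1.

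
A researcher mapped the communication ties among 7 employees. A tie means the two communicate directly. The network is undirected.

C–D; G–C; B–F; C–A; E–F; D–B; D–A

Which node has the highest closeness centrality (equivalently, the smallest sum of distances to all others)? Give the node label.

Farness (sum of distances to all others) for each node — A:13, B:11, C:12, D:10, E:19, F:14, G:17.
The smallest farness is 10, for D, so D has the highest closeness.

D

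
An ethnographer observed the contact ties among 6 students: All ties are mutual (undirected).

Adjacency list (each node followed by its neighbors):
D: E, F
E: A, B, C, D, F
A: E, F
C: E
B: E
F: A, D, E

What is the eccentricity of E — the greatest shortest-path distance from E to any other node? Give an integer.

Distances from E: A:1, B:1, C:1, D:1, F:1.
The largest is 1 (to F, B, C, D, and A), so the eccentricity of E is 1.

1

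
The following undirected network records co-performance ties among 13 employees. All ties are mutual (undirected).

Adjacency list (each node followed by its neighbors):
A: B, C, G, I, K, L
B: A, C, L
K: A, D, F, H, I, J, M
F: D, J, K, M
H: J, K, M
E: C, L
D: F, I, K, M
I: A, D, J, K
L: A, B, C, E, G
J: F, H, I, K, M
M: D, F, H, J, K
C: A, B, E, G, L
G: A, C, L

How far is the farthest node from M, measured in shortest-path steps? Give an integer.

4

Distances from M: A:2, B:3, C:3, D:1, E:4, F:1, G:3, H:1, I:2, J:1, K:1, L:3.
The largest is 4 (to E), so the eccentricity of M is 4.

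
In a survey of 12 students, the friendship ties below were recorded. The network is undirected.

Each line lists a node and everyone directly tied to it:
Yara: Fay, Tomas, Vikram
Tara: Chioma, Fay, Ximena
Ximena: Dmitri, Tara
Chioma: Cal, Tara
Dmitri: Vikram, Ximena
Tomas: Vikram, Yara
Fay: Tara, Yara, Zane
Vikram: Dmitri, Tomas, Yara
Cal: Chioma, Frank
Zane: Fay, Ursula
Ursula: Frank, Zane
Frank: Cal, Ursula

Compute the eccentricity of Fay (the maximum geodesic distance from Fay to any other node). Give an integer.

Distances from Fay: Cal:3, Chioma:2, Dmitri:3, Frank:3, Tara:1, Tomas:2, Ursula:2, Vikram:2, Ximena:2, Yara:1, Zane:1.
The largest is 3 (to Dmitri, Cal, and Frank), so the eccentricity of Fay is 3.

3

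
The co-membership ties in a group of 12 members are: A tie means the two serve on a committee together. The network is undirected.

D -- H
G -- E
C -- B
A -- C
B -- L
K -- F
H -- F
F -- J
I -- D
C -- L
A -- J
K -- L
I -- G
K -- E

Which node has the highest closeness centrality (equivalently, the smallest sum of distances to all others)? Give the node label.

Farness (sum of distances to all others) for each node — A:32, B:33, C:31, D:33, E:27, F:23, G:32, H:28, I:35, J:28, K:22, L:26.
The smallest farness is 22, for K, so K has the highest closeness.

K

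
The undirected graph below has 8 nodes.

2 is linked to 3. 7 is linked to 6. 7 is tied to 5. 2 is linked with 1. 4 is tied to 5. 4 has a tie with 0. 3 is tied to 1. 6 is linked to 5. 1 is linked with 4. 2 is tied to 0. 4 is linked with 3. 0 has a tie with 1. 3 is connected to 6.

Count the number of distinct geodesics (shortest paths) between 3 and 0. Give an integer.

The shortest distance is 2. The length-2 paths are: 3–2–0; 3–4–0; 3–1–0.
That gives 3 distinct shortest paths.

3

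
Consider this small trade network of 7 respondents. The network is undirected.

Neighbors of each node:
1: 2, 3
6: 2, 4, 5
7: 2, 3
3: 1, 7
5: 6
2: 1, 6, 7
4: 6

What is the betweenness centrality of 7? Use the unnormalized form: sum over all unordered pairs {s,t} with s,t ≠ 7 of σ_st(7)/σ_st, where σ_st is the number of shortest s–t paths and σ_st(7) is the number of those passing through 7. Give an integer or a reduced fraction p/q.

2

Pairs whose geodesics pass through 7 — 6–3: 1/2; 3–4: 1/2; 3–5: 1/2; 3–2: 1/2.
All other pairs contribute 0.
Summing the contributions gives betweenness(7) = 2.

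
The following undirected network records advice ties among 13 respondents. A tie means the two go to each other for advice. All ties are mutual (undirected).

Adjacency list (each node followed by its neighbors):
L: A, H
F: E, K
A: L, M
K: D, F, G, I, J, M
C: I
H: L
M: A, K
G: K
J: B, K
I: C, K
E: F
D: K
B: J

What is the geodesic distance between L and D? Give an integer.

4

One shortest route is L – A – M – K – D, which uses 4 edges, and at distance 3 from L we only reach {K}, which does not include D. So d(L,D) = 4.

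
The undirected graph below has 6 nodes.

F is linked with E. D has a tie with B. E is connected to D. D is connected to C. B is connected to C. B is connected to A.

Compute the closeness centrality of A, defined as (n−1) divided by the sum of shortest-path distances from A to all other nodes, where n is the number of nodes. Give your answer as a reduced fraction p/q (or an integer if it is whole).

5/12

Distances from A: B:1, C:2, D:2, E:3, F:4. Sum = 12.
n = 6, so closeness = 5/12.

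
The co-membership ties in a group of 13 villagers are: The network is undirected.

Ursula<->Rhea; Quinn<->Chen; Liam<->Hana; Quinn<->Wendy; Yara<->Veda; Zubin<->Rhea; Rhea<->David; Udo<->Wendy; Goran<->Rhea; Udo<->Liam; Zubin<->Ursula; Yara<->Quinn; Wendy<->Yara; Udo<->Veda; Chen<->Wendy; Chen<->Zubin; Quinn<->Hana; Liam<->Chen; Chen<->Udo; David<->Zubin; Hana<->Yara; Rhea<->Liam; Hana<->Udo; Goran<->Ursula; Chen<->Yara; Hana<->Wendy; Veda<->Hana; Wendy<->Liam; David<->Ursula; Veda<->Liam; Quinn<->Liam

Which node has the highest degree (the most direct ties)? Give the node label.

Liam

Degrees — Chen:6, David:3, Goran:2, Hana:6, Liam:7, Quinn:5, Rhea:5, Udo:5, Ursula:4, Veda:4, Wendy:6, Yara:5, Zubin:4.
The maximum is 7, attained only by Liam.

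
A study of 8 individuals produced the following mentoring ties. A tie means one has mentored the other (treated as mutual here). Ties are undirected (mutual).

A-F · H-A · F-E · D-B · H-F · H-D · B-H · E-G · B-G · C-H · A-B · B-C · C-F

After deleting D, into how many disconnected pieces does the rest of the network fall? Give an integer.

D's neighbors (B and H) remain reachable from one another through other ties, so the rest of the network stays in one piece.

1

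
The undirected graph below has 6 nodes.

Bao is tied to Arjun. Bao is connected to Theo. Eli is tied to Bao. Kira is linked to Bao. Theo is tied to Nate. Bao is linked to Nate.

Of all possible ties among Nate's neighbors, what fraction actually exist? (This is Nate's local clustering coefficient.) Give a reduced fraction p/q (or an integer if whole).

1

Nate's neighbors: Bao and Theo (k = 2).
Possible neighbor pairs: C(2,2) = 1. Edges among them: Bao–Theo → e = 1.
Clustering(Nate) = 1/1.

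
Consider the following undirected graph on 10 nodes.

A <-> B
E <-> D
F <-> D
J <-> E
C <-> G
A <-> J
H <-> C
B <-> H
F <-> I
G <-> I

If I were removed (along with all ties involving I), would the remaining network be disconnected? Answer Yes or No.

Even without I, every remaining node can still reach every other (the residual graph is connected), so I is not a cut vertex.

No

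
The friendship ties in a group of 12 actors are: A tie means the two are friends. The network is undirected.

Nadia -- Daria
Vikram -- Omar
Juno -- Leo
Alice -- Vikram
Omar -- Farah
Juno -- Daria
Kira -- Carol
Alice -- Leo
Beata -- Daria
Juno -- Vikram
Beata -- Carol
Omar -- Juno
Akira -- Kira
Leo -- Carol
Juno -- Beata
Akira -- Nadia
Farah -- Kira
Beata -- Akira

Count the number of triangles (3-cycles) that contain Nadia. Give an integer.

0

Nadia's neighbors are Akira and Daria, but none of them are tied to each other, so no triangle contains Nadia.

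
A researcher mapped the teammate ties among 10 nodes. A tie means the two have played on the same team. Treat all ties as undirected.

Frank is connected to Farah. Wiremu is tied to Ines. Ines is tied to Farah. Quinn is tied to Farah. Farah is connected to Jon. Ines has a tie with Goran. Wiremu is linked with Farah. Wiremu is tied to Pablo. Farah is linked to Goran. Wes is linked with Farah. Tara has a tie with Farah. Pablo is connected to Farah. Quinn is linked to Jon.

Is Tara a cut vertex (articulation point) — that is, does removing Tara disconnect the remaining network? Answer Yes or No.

No

Even without Tara, every remaining node can still reach every other (the residual graph is connected), so Tara is not a cut vertex.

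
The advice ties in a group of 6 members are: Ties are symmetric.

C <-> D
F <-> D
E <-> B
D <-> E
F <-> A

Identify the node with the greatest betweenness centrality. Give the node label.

Unnormalized betweenness of each node: A:0, B:0, C:0, D:8, E:4, F:4.
D has the largest value, 8, making it the main broker — the node through which the most shortest paths run.

D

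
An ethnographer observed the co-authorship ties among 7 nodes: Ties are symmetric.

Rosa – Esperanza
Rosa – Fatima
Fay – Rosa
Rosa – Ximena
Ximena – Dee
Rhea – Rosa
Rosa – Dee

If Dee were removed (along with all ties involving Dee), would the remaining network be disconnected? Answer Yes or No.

Even without Dee, every remaining node can still reach every other (the residual graph is connected), so Dee is not a cut vertex.

No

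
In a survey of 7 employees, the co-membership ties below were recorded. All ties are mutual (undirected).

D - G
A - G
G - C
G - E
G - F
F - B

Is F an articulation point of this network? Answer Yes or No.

Removing F leaves {A, C, D, E, and G} with no path to {B}, so the network splits into 2 components. F is a cut vertex.

Yes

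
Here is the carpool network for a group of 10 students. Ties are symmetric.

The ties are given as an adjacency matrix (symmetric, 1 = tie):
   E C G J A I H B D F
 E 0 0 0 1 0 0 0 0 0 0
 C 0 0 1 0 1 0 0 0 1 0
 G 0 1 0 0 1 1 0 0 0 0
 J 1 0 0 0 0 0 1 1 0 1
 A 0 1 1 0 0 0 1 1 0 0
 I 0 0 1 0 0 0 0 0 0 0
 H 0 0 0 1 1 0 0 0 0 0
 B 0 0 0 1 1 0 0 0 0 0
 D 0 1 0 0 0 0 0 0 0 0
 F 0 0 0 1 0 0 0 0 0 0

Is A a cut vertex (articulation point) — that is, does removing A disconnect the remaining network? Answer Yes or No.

Yes

Removing A leaves {B, E, F, H, and J} with no path to {C, D, G, and I}, so the network splits into 2 components. A is a cut vertex.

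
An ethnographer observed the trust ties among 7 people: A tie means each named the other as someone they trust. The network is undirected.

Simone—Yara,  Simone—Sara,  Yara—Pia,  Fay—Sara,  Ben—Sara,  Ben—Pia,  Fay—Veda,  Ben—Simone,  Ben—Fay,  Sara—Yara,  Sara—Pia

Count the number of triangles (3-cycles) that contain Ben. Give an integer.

Ben's neighbors: Fay, Pia, Sara, and Simone.
Neighbor pairs that are themselves tied: Ben–Fay–Sara; Ben–Pia–Sara; Ben–Sara–Simone. Each forms one triangle with Ben, for 3 in total.

3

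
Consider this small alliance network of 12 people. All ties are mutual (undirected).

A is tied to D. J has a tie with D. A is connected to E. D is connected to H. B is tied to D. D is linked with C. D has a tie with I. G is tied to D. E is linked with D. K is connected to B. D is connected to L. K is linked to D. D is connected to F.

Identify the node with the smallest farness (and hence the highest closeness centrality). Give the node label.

Farness (sum of distances to all others) for each node — A:20, B:20, C:21, D:11, E:20, F:21, G:21, H:21, I:21, J:21, K:20, L:21.
The smallest farness is 11, for D, so D has the highest closeness.

D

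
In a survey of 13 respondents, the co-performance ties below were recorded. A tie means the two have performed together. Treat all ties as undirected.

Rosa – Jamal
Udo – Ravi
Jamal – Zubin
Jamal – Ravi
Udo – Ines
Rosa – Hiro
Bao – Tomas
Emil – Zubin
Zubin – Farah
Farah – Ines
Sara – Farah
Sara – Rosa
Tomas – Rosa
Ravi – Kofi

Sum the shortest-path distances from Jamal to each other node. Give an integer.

23

Distances from Jamal: Bao:3, Emil:2, Farah:2, Hiro:2, Ines:3, Kofi:2, Ravi:1, Rosa:1, Sara:2, Tomas:2, Udo:2, Zubin:1.
Sum = 3 + 2 + 2 + 2 + 3 + 2 + 1 + 1 + 2 + 2 + 2 + 1 = 23.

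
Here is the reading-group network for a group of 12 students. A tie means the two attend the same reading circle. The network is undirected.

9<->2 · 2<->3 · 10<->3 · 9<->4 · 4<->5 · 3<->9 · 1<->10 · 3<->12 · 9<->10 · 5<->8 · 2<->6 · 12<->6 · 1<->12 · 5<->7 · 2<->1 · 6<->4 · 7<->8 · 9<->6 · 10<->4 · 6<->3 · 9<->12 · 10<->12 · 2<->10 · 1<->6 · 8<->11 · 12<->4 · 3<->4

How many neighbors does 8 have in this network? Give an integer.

3

8 is directly tied to 5, 7, and 11. That is 3 neighbors, so the degree of 8 is 3.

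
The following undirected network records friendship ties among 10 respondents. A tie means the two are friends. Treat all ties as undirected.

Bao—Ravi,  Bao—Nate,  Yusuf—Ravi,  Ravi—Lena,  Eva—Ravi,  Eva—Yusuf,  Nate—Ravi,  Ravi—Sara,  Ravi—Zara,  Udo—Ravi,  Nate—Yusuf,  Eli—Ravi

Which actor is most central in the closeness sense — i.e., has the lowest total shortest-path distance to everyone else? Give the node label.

Farness (sum of distances to all others) for each node — Bao:16, Eli:17, Eva:16, Lena:17, Nate:15, Ravi:9, Sara:17, Udo:17, Yusuf:15, Zara:17.
The smallest farness is 9, for Ravi, so Ravi has the highest closeness.

Ravi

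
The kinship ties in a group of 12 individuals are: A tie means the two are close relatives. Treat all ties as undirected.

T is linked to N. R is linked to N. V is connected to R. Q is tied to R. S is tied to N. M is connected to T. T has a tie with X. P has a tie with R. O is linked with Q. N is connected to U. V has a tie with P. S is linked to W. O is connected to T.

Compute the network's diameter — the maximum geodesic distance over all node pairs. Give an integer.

Eccentricity of each node (its greatest distance to any other): M:4, N:2, O:4, P:4, Q:4, R:3, S:3, T:3, U:3, V:4, W:4, X:4.
The maximum eccentricity is 4, realized for instance by the pair V–M via V – R – N – T – M. So the diameter is 4.

4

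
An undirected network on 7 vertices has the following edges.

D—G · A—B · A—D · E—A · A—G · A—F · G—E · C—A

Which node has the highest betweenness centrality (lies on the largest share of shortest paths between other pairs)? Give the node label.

Unnormalized betweenness of each node: A:25/2, B:0, C:0, D:0, E:0, F:0, G:1/2.
A has the largest value, 25/2, making it the main broker — the node through which the most shortest paths run.

A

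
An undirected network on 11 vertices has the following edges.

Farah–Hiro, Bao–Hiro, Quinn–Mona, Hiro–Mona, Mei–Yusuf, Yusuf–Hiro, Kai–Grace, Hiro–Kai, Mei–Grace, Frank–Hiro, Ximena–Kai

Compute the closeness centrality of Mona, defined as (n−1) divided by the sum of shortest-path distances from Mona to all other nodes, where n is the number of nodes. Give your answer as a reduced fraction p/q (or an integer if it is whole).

Distances from Mona: Bao:2, Farah:2, Frank:2, Grace:3, Hiro:1, Kai:2, Mei:3, Quinn:1, Ximena:3, Yusuf:2. Sum = 21.
n = 11, so closeness = 10/21.

10/21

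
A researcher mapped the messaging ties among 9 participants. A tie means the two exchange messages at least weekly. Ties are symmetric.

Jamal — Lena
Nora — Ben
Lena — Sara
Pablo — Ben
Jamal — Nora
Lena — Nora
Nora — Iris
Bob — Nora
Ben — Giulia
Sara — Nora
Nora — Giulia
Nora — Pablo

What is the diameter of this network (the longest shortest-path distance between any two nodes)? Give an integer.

Eccentricity of each node (its greatest distance to any other): Ben:2, Bob:2, Giulia:2, Iris:2, Jamal:2, Lena:2, Nora:1, Pablo:2, Sara:2.
The maximum eccentricity is 2, realized for instance by the pair Lena–Iris via Lena – Nora – Iris. So the diameter is 2.

2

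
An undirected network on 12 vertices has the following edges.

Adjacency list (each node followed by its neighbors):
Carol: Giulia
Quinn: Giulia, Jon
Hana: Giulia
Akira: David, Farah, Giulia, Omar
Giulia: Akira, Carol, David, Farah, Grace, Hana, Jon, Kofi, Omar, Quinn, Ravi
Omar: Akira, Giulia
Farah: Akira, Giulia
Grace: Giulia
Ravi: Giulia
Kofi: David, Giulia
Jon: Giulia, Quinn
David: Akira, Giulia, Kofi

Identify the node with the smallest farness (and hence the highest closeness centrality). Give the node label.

Giulia

Farness (sum of distances to all others) for each node — Akira:18, Carol:21, David:19, Farah:20, Giulia:11, Grace:21, Hana:21, Jon:20, Kofi:20, Omar:20, Quinn:20, Ravi:21.
The smallest farness is 11, for Giulia, so Giulia has the highest closeness.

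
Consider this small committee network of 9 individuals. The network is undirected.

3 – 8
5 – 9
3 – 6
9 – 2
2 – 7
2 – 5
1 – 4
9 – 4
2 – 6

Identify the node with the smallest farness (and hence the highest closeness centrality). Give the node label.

2

Farness (sum of distances to all others) for each node — 1:28, 2:14, 3:22, 4:21, 5:18, 6:17, 7:21, 8:29, 9:16.
The smallest farness is 14, for 2, so 2 has the highest closeness.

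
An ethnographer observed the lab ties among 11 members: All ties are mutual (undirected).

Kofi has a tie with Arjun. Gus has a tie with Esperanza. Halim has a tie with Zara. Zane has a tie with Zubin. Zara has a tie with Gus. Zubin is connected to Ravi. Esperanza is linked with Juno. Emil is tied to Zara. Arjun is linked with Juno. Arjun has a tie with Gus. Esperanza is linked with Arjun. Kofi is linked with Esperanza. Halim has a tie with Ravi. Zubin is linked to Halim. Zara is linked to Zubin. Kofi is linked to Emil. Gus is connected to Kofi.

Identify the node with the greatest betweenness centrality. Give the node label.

Zara

Unnormalized betweenness of each node: Arjun:4, Emil:5/2, Esperanza:4, Gus:35/2, Halim:7/2, Juno:0, Kofi:7/2, Ravi:0, Zane:0, Zara:49/2, Zubin:25/2.
Zara has the largest value, 49/2, making it the main broker — the node through which the most shortest paths run.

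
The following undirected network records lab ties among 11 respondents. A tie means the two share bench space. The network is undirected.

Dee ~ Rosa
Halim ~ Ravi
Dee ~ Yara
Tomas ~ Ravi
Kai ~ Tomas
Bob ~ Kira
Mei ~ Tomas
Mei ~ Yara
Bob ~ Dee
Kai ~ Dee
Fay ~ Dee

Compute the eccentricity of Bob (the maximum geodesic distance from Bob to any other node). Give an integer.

Distances from Bob: Dee:1, Fay:2, Halim:5, Kai:2, Kira:1, Mei:3, Ravi:4, Rosa:2, Tomas:3, Yara:2.
The largest is 5 (to Halim), so the eccentricity of Bob is 5.

5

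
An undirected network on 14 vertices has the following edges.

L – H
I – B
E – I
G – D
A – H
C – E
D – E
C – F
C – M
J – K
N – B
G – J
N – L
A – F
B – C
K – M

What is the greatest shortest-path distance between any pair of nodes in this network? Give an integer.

6

Eccentricity of each node (its greatest distance to any other): A:5, B:4, C:3, D:5, E:4, F:4, G:6, H:6, I:4, J:6, K:5, L:6, M:4, N:5.
The maximum eccentricity is 6, realized for instance by the pair G–H via G – D – E – C – F – A – H. So the diameter is 6.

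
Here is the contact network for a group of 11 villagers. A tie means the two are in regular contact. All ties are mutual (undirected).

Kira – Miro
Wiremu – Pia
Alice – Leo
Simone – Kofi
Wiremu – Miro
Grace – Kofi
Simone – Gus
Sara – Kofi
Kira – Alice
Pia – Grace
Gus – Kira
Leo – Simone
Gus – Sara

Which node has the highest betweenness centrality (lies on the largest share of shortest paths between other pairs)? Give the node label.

Unnormalized betweenness of each node: Alice:3, Grace:7, Gus:28/3, Kira:13, Kofi:34/3, Leo:3, Miro:23/3, Pia:14/3, Sara:5/2, Simone:19/2, Wiremu:5.
Kira has the largest value, 13, making it the main broker — the node through which the most shortest paths run.

Kira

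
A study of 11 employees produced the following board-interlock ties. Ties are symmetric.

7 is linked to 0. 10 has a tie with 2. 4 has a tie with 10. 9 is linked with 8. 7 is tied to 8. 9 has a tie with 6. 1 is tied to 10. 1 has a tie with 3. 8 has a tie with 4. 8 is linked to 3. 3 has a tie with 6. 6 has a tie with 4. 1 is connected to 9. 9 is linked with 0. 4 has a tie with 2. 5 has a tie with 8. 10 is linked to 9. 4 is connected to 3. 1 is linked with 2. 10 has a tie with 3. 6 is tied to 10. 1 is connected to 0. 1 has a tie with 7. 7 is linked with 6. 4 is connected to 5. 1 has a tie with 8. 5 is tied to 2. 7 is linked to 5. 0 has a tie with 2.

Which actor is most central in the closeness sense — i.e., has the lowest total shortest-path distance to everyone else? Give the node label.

1

Farness (sum of distances to all others) for each node — 0:16, 1:13, 2:15, 3:15, 4:14, 5:16, 6:15, 7:15, 8:14, 9:15, 10:14.
The smallest farness is 13, for 1, so 1 has the highest closeness.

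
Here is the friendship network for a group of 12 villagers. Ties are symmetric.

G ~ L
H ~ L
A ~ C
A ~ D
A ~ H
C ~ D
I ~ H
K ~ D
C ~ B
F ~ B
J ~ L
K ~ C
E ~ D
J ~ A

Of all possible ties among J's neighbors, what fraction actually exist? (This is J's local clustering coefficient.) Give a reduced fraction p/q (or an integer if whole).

J's neighbors: A and L (k = 2).
Possible neighbor pairs: C(2,2) = 1. Edges among them: none → e = 0.
Clustering(J) = 0/1.

0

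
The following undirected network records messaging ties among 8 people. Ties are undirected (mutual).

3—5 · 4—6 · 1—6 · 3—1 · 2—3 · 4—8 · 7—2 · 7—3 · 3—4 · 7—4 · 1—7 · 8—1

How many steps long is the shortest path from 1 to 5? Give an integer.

One shortest route is 1 – 3 – 5, which uses 2 edges, and 1 and 5 are not directly tied, so nothing shorter exists. So d(1,5) = 2.

2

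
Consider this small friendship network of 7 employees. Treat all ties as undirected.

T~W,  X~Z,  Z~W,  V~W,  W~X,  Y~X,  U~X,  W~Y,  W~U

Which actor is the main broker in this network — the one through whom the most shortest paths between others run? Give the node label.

Unnormalized betweenness of each node: T:0, U:0, V:0, W:21/2, X:3/2, Y:0, Z:0.
W has the largest value, 21/2, making it the main broker — the node through which the most shortest paths run.

W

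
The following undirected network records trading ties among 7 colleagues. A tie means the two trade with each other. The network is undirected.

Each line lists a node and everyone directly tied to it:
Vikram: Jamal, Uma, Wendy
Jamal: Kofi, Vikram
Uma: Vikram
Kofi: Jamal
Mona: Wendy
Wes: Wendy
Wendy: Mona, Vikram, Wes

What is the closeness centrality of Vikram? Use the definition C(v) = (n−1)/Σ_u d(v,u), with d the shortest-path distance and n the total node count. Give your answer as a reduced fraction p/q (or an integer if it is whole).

2/3

Distances from Vikram: Jamal:1, Kofi:2, Mona:2, Uma:1, Wendy:1, Wes:2. Sum = 9.
n = 7, so closeness = 6/9 = 2/3.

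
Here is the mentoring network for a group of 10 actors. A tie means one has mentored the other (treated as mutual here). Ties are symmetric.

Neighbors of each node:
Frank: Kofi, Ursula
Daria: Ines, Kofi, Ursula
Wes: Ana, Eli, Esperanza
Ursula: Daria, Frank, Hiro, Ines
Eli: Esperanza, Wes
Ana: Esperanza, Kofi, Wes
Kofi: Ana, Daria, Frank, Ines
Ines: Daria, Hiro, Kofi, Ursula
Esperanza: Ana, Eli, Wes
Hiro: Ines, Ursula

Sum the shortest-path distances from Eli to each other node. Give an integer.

Distances from Eli: Ana:2, Daria:4, Esperanza:1, Frank:4, Hiro:5, Ines:4, Kofi:3, Ursula:5, Wes:1.
Sum = 2 + 4 + 1 + 4 + 5 + 4 + 3 + 5 + 1 = 29.

29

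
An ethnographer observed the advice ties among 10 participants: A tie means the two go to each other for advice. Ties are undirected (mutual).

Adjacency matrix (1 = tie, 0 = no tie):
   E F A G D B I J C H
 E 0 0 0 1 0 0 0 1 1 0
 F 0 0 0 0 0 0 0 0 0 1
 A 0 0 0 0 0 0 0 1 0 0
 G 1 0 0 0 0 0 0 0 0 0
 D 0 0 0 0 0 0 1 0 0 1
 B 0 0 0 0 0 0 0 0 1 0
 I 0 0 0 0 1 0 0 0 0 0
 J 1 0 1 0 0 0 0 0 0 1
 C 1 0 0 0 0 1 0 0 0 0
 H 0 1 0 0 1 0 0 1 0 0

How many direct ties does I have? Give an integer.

I is directly tied to D. That is 1 neighbor, so the degree of I is 1.

1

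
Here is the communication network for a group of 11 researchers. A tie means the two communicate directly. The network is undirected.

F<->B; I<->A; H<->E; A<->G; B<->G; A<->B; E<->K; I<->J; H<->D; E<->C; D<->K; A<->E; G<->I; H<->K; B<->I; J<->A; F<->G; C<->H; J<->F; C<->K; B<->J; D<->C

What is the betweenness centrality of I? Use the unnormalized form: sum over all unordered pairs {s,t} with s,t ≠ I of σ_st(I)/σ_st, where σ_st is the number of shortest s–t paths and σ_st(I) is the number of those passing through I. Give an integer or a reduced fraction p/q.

Pairs whose geodesics pass through I — J–G: 1/4.
All other pairs contribute 0.
Summing the contributions gives betweenness(I) = 1/4.

1/4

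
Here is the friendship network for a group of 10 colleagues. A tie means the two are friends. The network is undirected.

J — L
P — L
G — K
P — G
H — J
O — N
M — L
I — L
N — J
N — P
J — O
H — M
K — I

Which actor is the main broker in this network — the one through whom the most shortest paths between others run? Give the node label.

Unnormalized betweenness of each node: G:5/2, H:4/3, I:9/2, J:10, K:1, L:31/2, M:13/6, N:25/6, O:0, P:53/6.
L has the largest value, 31/2, making it the main broker — the node through which the most shortest paths run.

L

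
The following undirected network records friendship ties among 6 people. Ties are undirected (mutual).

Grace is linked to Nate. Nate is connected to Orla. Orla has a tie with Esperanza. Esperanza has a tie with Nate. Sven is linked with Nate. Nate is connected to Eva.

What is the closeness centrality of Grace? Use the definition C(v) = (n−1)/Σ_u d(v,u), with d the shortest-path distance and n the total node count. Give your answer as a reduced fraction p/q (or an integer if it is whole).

Distances from Grace: Esperanza:2, Eva:2, Nate:1, Orla:2, Sven:2. Sum = 9.
n = 6, so closeness = 5/9.

5/9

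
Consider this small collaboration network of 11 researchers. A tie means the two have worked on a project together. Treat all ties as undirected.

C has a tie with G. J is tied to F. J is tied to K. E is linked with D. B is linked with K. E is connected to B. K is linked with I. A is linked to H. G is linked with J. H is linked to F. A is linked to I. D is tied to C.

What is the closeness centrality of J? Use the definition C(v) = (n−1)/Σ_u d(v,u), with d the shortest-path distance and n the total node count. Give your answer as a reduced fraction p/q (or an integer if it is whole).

Distances from J: A:3, B:2, C:2, D:3, E:3, F:1, G:1, H:2, I:2, K:1. Sum = 20.
n = 11, so closeness = 10/20 = 1/2.

1/2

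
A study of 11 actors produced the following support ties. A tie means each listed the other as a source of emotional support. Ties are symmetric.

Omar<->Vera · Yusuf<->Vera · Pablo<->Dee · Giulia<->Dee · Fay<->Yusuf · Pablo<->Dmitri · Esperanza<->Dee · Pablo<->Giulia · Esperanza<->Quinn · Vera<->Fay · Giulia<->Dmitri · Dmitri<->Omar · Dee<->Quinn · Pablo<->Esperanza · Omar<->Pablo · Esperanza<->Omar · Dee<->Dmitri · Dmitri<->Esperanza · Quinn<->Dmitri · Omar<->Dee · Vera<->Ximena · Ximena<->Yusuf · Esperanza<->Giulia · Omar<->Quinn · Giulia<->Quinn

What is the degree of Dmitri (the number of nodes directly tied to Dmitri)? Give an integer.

Dmitri is directly tied to Dee, Esperanza, Giulia, Omar, Pablo, and Quinn. That is 6 neighbors, so the degree of Dmitri is 6.

6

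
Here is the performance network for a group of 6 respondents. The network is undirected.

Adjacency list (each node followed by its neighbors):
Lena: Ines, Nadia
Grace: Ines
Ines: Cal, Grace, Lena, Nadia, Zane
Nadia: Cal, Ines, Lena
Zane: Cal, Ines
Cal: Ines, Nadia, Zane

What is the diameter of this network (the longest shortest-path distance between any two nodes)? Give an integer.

2

Eccentricity of each node (its greatest distance to any other): Cal:2, Grace:2, Ines:1, Lena:2, Nadia:2, Zane:2.
The maximum eccentricity is 2, realized for instance by the pair Grace–Nadia via Grace – Ines – Nadia. So the diameter is 2.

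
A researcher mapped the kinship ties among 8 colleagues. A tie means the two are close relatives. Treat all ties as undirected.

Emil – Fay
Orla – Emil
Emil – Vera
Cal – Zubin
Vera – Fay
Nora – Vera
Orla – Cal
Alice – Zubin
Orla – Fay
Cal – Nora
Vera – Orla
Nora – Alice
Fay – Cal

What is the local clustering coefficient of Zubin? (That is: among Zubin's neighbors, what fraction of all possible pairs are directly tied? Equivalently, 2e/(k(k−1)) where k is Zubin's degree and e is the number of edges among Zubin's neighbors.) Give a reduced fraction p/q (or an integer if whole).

0

Zubin's neighbors: Alice and Cal (k = 2).
Possible neighbor pairs: C(2,2) = 1. Edges among them: none → e = 0.
Clustering(Zubin) = 0/1.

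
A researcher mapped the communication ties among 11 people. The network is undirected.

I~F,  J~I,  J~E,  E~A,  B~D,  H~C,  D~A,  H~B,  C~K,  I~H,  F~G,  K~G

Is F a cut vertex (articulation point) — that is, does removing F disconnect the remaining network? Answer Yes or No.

No

Even without F, every remaining node can still reach every other (the residual graph is connected), so F is not a cut vertex.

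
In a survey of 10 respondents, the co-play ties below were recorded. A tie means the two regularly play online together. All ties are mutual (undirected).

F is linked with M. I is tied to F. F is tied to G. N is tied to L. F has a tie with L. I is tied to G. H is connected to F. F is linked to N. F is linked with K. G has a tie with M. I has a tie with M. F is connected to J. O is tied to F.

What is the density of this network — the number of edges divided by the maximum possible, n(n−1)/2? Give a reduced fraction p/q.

There are 13 edges and 10 nodes, so the maximum possible is C(10,2) = 45.
Density = 13/45.

13/45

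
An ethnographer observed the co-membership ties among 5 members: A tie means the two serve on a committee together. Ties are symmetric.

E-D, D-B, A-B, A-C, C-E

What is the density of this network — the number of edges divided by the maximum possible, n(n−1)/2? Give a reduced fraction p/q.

There are 5 edges and 5 nodes, so the maximum possible is C(5,2) = 10.
Density = 5/10 = 1/2.

1/2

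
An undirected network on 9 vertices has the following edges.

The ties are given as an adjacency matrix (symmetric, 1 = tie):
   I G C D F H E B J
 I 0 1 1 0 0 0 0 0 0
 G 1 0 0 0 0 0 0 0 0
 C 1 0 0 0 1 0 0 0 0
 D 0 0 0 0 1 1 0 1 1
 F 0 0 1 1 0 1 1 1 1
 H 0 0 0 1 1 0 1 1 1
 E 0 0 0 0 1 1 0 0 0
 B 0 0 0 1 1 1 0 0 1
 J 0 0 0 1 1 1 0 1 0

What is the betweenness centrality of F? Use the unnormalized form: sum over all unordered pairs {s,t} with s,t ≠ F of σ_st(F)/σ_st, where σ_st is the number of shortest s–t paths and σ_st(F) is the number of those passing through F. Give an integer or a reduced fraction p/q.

Pairs whose geodesics pass through F — I–D: 1; I–H: 1; I–E: 1; I–B: 1; I–J: 1; G–D: 1; G–H: 1; G–E: 1; G–B: 1; G–J: 1; C–D: 1; C–H: 1; C–E: 1; C–B: 1 … (+4 more pairs).
All other pairs contribute 0.
Summing the contributions gives betweenness(F) = 33/2.

33/2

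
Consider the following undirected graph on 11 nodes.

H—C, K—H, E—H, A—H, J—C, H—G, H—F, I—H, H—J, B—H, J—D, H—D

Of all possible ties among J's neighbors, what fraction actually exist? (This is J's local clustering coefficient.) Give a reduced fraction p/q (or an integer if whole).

2/3

J's neighbors: C, D, and H (k = 3).
Possible neighbor pairs: C(3,2) = 3. Edges among them: C–H, D–H → e = 2.
Clustering(J) = 2/3.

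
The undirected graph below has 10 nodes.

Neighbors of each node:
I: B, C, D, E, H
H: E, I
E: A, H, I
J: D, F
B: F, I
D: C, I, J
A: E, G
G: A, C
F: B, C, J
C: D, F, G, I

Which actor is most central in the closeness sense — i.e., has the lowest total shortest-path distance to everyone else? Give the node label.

I

Farness (sum of distances to all others) for each node — A:21, B:18, C:14, D:16, E:17, F:18, G:19, H:19, I:13, J:21.
The smallest farness is 13, for I, so I has the highest closeness.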